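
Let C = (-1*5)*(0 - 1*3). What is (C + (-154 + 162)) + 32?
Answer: 55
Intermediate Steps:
C = 15 (C = -5*(0 - 3) = -5*(-3) = 15)
(C + (-154 + 162)) + 32 = (15 + (-154 + 162)) + 32 = (15 + 8) + 32 = 23 + 32 = 55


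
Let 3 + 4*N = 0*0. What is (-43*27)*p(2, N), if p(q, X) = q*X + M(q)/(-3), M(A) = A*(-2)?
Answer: 387/2 ≈ 193.50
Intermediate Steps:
M(A) = -2*A
N = -¾ (N = -¾ + (0*0)/4 = -¾ + (¼)*0 = -¾ + 0 = -¾ ≈ -0.75000)
p(q, X) = 2*q/3 + X*q (p(q, X) = q*X - 2*q/(-3) = X*q - 2*q*(-⅓) = X*q + 2*q/3 = 2*q/3 + X*q)
(-43*27)*p(2, N) = (-43*27)*((⅓)*2*(2 + 3*(-¾))) = -387*2*(2 - 9/4) = -387*2*(-1)/4 = -1161*(-⅙) = 387/2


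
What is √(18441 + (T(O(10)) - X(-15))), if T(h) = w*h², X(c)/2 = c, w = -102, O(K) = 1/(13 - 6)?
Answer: 3*√100553/7 ≈ 135.90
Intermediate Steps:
O(K) = ⅐ (O(K) = 1/7 = ⅐)
X(c) = 2*c
T(h) = -102*h²
√(18441 + (T(O(10)) - X(-15))) = √(18441 + (-102*(⅐)² - 2*(-15))) = √(18441 + (-102*1/49 - 1*(-30))) = √(18441 + (-102/49 + 30)) = √(18441 + 1368/49) = √(904977/49) = 3*√100553/7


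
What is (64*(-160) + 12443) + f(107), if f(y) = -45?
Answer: 2158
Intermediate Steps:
(64*(-160) + 12443) + f(107) = (64*(-160) + 12443) - 45 = (-10240 + 12443) - 45 = 2203 - 45 = 2158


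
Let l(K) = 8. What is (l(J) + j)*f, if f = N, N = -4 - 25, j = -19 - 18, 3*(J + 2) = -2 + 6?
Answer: 841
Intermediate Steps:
J = -⅔ (J = -2 + (-2 + 6)/3 = -2 + (⅓)*4 = -2 + 4/3 = -⅔ ≈ -0.66667)
j = -37
N = -29
f = -29
(l(J) + j)*f = (8 - 37)*(-29) = -29*(-29) = 841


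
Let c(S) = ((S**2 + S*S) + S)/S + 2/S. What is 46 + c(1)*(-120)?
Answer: -554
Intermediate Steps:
c(S) = 2/S + (S + 2*S**2)/S (c(S) = ((S**2 + S**2) + S)/S + 2/S = (2*S**2 + S)/S + 2/S = (S + 2*S**2)/S + 2/S = 2/S + (S + 2*S**2)/S)
46 + c(1)*(-120) = 46 + (1 + 2*1 + 2/1)*(-120) = 46 + (1 + 2 + 2*1)*(-120) = 46 + (1 + 2 + 2)*(-120) = 46 + 5*(-120) = 46 - 600 = -554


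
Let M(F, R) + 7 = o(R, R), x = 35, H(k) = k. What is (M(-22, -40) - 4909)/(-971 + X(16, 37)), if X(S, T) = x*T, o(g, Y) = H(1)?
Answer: -4915/324 ≈ -15.170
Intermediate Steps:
o(g, Y) = 1
X(S, T) = 35*T
M(F, R) = -6 (M(F, R) = -7 + 1 = -6)
(M(-22, -40) - 4909)/(-971 + X(16, 37)) = (-6 - 4909)/(-971 + 35*37) = -4915/(-971 + 1295) = -4915/324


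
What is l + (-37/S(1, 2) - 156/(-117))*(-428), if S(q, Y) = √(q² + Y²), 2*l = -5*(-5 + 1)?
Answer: -1682/3 + 15836*√5/5 ≈ 6521.4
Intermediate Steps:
l = 10 (l = (-5*(-5 + 1))/2 = (-5*(-4))/2 = (½)*20 = 10)
S(q, Y) = √(Y² + q²)
l + (-37/S(1, 2) - 156/(-117))*(-428) = 10 + (-37/√(2² + 1²) - 156/(-117))*(-428) = 10 + (-37/√(4 + 1) - 156*(-1/117))*(-428) = 10 + (-37*√5/5 + 4/3)*(-428) = 10 + (4/3 - 37*√5/5)*(-428) = 10 + (-1712/3 + 15836*√5/5) = -1682/3 + 15836*√5/5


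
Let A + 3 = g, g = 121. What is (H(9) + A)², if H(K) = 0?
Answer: 13924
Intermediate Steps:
A = 118 (A = -3 + 121 = 118)
(H(9) + A)² = (0 + 118)² = 118² = 13924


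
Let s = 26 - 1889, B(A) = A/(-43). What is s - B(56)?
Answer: -80053/43 ≈ -1861.7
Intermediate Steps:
B(A) = -A/43 (B(A) = A*(-1/43) = -A/43)
s = -1863
s - B(56) = -1863 - (-1)*56/43 = -1863 - 1*(-56/43) = -1863 + 56/43 = -80053/43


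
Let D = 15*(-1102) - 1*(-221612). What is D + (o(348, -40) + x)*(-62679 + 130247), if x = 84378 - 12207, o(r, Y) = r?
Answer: 4900168874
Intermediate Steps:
x = 72171
D = 205082 (D = -16530 + 221612 = 205082)
D + (o(348, -40) + x)*(-62679 + 130247) = 205082 + (348 + 72171)*(-62679 + 130247) = 205082 + 72519*67568 = 205082 + 4899963792 = 4900168874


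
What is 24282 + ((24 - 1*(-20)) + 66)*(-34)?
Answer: 20542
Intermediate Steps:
24282 + ((24 - 1*(-20)) + 66)*(-34) = 24282 + ((24 + 20) + 66)*(-34) = 24282 + (44 + 66)*(-34) = 24282 + 110*(-34) = 24282 - 3740 = 20542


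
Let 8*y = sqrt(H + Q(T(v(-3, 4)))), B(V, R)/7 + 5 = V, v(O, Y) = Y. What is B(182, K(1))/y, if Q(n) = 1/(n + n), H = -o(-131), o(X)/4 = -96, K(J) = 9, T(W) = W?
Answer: 2832*sqrt(6146)/439 ≈ 505.74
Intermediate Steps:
o(X) = -384 (o(X) = 4*(-96) = -384)
B(V, R) = -35 + 7*V
H = 384 (H = -1*(-384) = 384)
Q(n) = 1/(2*n)
y = sqrt(6146)/32 (y = sqrt(384 + (1/2)/4)/8 = sqrt(384 + (1/2)*(1/4))/8 = sqrt(384 + 1/8)/8 = sqrt(3073/8)/8 = (sqrt(6146)/4)/8 = sqrt(6146)/32 ≈ 2.4499)
B(182, K(1))/y = (-35 + 7*182)/((sqrt(6146)/32)) = (-35 + 1274)*(16*sqrt(6146)/3073) = 1239*(16*sqrt(6146)/3073) = 2832*sqrt(6146)/439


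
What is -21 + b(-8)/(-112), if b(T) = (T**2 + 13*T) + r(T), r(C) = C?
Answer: -144/7 ≈ -20.571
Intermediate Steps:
b(T) = T**2 + 14*T (b(T) = (T**2 + 13*T) + T = T**2 + 14*T)
-21 + b(-8)/(-112) = -21 - 8*(14 - 8)/(-112) = -21 - 8*6*(-1/112) = -21 - 48*(-1/112) = -21 + 3/7 = -144/7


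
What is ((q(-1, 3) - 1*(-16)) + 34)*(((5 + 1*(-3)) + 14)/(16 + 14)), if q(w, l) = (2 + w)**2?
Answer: 136/5 ≈ 27.200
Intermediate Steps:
((q(-1, 3) - 1*(-16)) + 34)*(((5 + 1*(-3)) + 14)/(16 + 14)) = (((2 - 1)**2 - 1*(-16)) + 34)*(((5 + 1*(-3)) + 14)/(16 + 14)) = ((1**2 + 16) + 34)*(((5 - 3) + 14)/30) = ((1 + 16) + 34)*((2 + 14)*(1/30)) = (17 + 34)*(16*(1/30)) = 51*(8/15) = 136/5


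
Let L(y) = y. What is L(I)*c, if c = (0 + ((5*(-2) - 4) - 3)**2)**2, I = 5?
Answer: 417605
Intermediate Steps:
c = 83521 (c = (0 + ((-10 - 4) - 3)**2)**2 = (0 + (-14 - 3)**2)**2 = (0 + (-17)**2)**2 = (0 + 289)**2 = 289**2 = 83521)
L(I)*c = 5*83521 = 417605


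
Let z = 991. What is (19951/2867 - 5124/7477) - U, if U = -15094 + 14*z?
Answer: 26287085099/21436559 ≈ 1226.3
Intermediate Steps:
U = -1220 (U = -15094 + 14*991 = -15094 + 13874 = -1220)
(19951/2867 - 5124/7477) - U = (19951/2867 - 5124/7477) - 1*(-1220) = (19951*(1/2867) - 5124*1/7477) + 1220 = (19951/2867 - 5124/7477) + 1220 = 134483119/21436559 + 1220 = 26287085099/21436559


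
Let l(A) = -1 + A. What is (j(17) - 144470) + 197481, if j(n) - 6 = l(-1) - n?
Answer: 52998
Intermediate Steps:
j(n) = 4 - n (j(n) = 6 + ((-1 - 1) - n) = 6 + (-2 - n) = 4 - n)
(j(17) - 144470) + 197481 = ((4 - 1*17) - 144470) + 197481 = ((4 - 17) - 144470) + 197481 = (-13 - 144470) + 197481 = -144483 + 197481 = 52998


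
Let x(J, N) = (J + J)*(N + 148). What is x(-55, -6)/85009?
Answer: -15620/85009 ≈ -0.18375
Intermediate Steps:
x(J, N) = 2*J*(148 + N) (x(J, N) = (2*J)*(148 + N) = 2*J*(148 + N))
x(-55, -6)/85009 = (2*(-55)*(148 - 6))/85009 = (2*(-55)*142)*(1/85009) = -15620*1/85009 = -15620/85009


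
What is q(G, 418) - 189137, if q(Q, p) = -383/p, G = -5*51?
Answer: -79059649/418 ≈ -1.8914e+5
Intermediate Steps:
G = -255
q(G, 418) - 189137 = -383/418 - 189137 = -79059649/418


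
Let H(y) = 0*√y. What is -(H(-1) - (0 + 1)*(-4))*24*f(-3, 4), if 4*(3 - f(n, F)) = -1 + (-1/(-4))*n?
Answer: -330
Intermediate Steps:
f(n, F) = 13/4 - n/16 (f(n, F) = 3 - (-1 + (-1/(-4))*n)/4 = 3 - (-1 + (-1*(-¼))*n)/4 = 3 - (-1 + n/4)/4 = 3 + (¼ - n/16) = 13/4 - n/16)
H(y) = 0
-(H(-1) - (0 + 1)*(-4))*24*f(-3, 4) = -(0 - (0 + 1)*(-4))*24*(13/4 - 1/16*(-3)) = -(0 - (-4))*24*(13/4 + 3/16) = -(0 - 1*(-4))*24*55/16 = -(0 + 4)*24*55/16 = -4*24*55/16 = -96*55/16 = -1*330 = -330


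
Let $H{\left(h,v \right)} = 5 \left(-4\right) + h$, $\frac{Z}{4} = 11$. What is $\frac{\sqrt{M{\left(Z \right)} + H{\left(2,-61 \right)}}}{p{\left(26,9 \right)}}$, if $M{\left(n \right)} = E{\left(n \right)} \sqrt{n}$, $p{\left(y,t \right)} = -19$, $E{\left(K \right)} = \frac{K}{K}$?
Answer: $- \frac{i \sqrt{18 - 2 \sqrt{11}}}{19} \approx - 0.17745 i$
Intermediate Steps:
$E{\left(K \right)} = 1$
$Z = 44$ ($Z = 4 \cdot 11 = 44$)
$M{\left(n \right)} = \sqrt{n}$ ($M{\left(n \right)} = 1 \sqrt{n} = \sqrt{n}$)
$H{\left(h,v \right)} = -20 + h$
$\frac{\sqrt{M{\left(Z \right)} + H{\left(2,-61 \right)}}}{p{\left(26,9 \right)}} = \frac{\sqrt{\sqrt{44} + \left(-20 + 2\right)}}{-19} = \sqrt{2 \sqrt{11} - 18} \left(- \frac{1}{19}\right) = \sqrt{-18 + 2 \sqrt{11}} \left(- \frac{1}{19}\right) = - \frac{\sqrt{-18 + 2 \sqrt{11}}}{19}$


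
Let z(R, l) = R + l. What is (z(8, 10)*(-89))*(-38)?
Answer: 60876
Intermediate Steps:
(z(8, 10)*(-89))*(-38) = ((8 + 10)*(-89))*(-38) = (18*(-89))*(-38) = -1602*(-38) = 60876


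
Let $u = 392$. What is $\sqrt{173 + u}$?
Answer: $\sqrt{565} \approx 23.77$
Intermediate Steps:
$\sqrt{173 + u} = \sqrt{173 + 392} = \sqrt{565}$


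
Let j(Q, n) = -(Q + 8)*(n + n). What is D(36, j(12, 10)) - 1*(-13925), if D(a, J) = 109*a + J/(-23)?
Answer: 410927/23 ≈ 17866.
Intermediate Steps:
j(Q, n) = -2*n*(8 + Q) (j(Q, n) = -(8 + Q)*2*n = -2*n*(8 + Q))
D(a, J) = 109*a - J/23 (D(a, J) = 109*a + J*(-1/23) = 109*a - J/23)
D(36, j(12, 10)) - 1*(-13925) = (109*36 - (-2)*10*(8 + 12)/23) - 1*(-13925) = (3924 - (-2)*10*20/23) + 13925 = (3924 - 1/23*(-400)) + 13925 = (3924 + 400/23) + 13925 = 90652/23 + 13925 = 410927/23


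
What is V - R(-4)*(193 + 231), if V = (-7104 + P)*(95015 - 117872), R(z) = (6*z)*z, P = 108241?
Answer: -2311729113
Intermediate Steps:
R(z) = 6*z**2
V = -2311688409 (V = (-7104 + 108241)*(95015 - 117872) = 101137*(-22857) = -2311688409)
V - R(-4)*(193 + 231) = -2311688409 - 6*(-4)**2*(193 + 231) = -2311688409 - 6*16*424 = -2311688409 - 96*424 = -2311688409 - 1*40704 = -2311688409 - 40704 = -2311729113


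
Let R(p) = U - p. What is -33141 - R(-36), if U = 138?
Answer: -33315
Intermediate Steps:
R(p) = 138 - p
-33141 - R(-36) = -33141 - (138 - 1*(-36)) = -33141 - (138 + 36) = -33141 - 1*174 = -33141 - 174 = -33315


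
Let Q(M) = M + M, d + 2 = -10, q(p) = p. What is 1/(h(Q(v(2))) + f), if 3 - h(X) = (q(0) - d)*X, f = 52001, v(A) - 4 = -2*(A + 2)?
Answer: 1/52100 ≈ 1.9194e-5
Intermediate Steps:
d = -12 (d = -2 - 10 = -12)
v(A) = -2*A (v(A) = 4 - 2*(A + 2) = 4 - 2*(2 + A) = 4 + (-4 - 2*A) = -2*A)
Q(M) = 2*M
h(X) = 3 - 12*X (h(X) = 3 - (0 - 1*(-12))*X = 3 - (0 + 12)*X = 3 - 12*X)
1/(h(Q(v(2))) + f) = 1/((3 - 24*(-2*2)) + 52001) = 1/((3 - 24*(-4)) + 52001) = 1/((3 - 12*(-8)) + 52001) = 1/((3 + 96) + 52001) = 1/(99 + 52001) = 1/52100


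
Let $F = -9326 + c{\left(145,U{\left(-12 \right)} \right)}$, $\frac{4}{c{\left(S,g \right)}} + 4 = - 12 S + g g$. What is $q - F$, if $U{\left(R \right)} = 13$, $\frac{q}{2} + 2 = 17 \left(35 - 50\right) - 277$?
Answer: $\frac{13006354}{1575} \approx 8258.0$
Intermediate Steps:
$q = -1068$ ($q = -4 + 2 \left(17 \left(35 - 50\right) - 277\right) = -4 + 2 \left(17 \left(-15\right) - 277\right) = -4 + 2 \left(-255 - 277\right) = -4 + 2 \left(-532\right) = -4 - 1064 = -1068$)
$c{\left(S,g \right)} = \frac{4}{-4 + g^{2} - 12 S}$ ($c{\left(S,g \right)} = \frac{4}{-4 - \left(12 S - g g\right)} = \frac{4}{-4 - \left(- g^{2} + 12 S\right)} = \frac{4}{-4 + g^{2} - 12 S}$)
$F = - \frac{14688454}{1575}$ ($F = -9326 + \frac{4}{-4 + 13^{2} - 1740} = -9326 + \frac{4}{-4 + 169 - 1740} = -9326 + \frac{4}{-1575} = -9326 + 4 \left(- \frac{1}{1575}\right) = -9326 - \frac{4}{1575} = - \frac{14688454}{1575} \approx -9326.0$)
$q - F = -1068 - - \frac{14688454}{1575} = -1068 + \frac{14688454}{1575} = \frac{13006354}{1575}$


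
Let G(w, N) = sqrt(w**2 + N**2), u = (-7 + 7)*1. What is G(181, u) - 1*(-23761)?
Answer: 23942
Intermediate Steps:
u = 0 (u = 0*1 = 0)
G(w, N) = sqrt(N**2 + w**2)
G(181, u) - 1*(-23761) = sqrt(0**2 + 181**2) - 1*(-23761) = sqrt(0 + 32761) + 23761 = sqrt(32761) + 23761 = 181 + 23761 = 23942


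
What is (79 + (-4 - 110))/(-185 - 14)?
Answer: 35/199 ≈ 0.17588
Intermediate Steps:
(79 + (-4 - 110))/(-185 - 14) = (79 - 114)/(-199) = -35*(-1/199) = 35/199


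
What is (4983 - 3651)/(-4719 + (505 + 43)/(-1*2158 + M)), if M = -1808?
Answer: -2641356/9358051 ≈ -0.28225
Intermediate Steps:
(4983 - 3651)/(-4719 + (505 + 43)/(-1*2158 + M)) = (4983 - 3651)/(-4719 + (505 + 43)/(-1*2158 - 1808)) = 1332/(-4719 + 548/(-2158 - 1808)) = 1332/(-4719 + 548/(-3966)) = 1332/(-4719 + 548*(-1/3966)) = 1332/(-4719 - 274/1983) = 1332/(-9358051/1983) = 1332*(-1983/9358051) = -2641356/9358051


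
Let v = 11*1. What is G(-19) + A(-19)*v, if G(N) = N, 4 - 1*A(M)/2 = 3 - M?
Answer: -415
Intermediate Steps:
A(M) = 2 + 2*M (A(M) = 8 - 2*(3 - M) = 8 + (-6 + 2*M) = 2 + 2*M)
v = 11
G(-19) + A(-19)*v = -19 + (2 + 2*(-19))*11 = -19 + (2 - 38)*11 = -19 - 36*11 = -19 - 396 = -415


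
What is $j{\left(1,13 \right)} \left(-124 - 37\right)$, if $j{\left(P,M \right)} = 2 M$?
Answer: $-4186$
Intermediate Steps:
$j{\left(1,13 \right)} \left(-124 - 37\right) = 2 \cdot 13 \left(-124 - 37\right) = 26 \left(-124 - 37\right) = 26 \left(-161\right) = -4186$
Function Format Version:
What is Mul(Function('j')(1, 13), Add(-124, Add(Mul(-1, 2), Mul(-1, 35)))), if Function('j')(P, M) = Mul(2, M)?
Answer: -4186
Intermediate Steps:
Mul(Function('j')(1, 13), Add(-124, Add(Mul(-1, 2), Mul(-1, 35)))) = Mul(Mul(2, 13), Add(-124, Add(Mul(-1, 2), Mul(-1, 35)))) = Mul(26, Add(-124, Add(-2, -35))) = Mul(26, Add(-124, -37)) = Mul(26, -161) = -4186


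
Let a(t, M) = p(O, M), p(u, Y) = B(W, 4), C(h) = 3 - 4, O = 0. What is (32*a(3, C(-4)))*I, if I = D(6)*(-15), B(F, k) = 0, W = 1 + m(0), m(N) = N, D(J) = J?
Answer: 0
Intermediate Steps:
W = 1 (W = 1 + 0 = 1)
C(h) = -1
p(u, Y) = 0
a(t, M) = 0
I = -90 (I = 6*(-15) = -90)
(32*a(3, C(-4)))*I = (32*0)*(-90) = 0*(-90) = 0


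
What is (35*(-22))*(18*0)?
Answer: 0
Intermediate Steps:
(35*(-22))*(18*0) = -770*0 = 0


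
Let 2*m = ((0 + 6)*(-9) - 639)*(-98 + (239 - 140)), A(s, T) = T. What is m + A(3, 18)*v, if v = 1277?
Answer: 45279/2 ≈ 22640.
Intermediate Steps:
m = -693/2 (m = (((0 + 6)*(-9) - 639)*(-98 + (239 - 140)))/2 = ((6*(-9) - 639)*(-98 + 99))/2 = ((-54 - 639)*1)/2 = (-693*1)/2 = (1/2)*(-693) = -693/2 ≈ -346.50)
m + A(3, 18)*v = -693/2 + 18*1277 = -693/2 + 22986 = 45279/2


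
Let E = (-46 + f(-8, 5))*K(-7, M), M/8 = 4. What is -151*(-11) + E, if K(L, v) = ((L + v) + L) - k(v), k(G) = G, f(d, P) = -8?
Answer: 2417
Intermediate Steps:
M = 32 (M = 8*4 = 32)
K(L, v) = 2*L (K(L, v) = ((L + v) + L) - v = (v + 2*L) - v = 2*L)
E = 756 (E = (-46 - 8)*(2*(-7)) = -54*(-14) = 756)
-151*(-11) + E = -151*(-11) + 756 = 1661 + 756 = 2417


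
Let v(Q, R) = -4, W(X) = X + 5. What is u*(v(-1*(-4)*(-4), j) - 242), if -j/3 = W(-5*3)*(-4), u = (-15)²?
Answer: -55350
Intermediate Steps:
u = 225
W(X) = 5 + X
j = -120 (j = -3*(5 - 5*3)*(-4) = -3*(5 - 15)*(-4) = -(-30)*(-4) = -3*40 = -120)
u*(v(-1*(-4)*(-4), j) - 242) = 225*(-4 - 242) = 225*(-246) = -55350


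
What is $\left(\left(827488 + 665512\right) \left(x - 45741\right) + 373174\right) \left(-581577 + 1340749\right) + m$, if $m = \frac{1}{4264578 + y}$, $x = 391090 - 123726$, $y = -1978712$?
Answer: $\frac{574203819287017237977649}{2285866} \approx 2.512 \cdot 10^{17}$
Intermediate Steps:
$x = 267364$
$m = \frac{1}{2285866}$ ($m = \frac{1}{4264578 - 1978712} = \frac{1}{2285866} \approx 4.3747 \cdot 10^{-7}$)
$\left(\left(827488 + 665512\right) \left(x - 45741\right) + 373174\right) \left(-581577 + 1340749\right) + m = \left(\left(827488 + 665512\right) \left(267364 - 45741\right) + 373174\right) \left(-581577 + 1340749\right) + \frac{1}{2285866} = \left(1493000 \cdot 221623 + 373174\right) 759172 + \frac{1}{2285866} = \left(330883139000 + 373174\right) 759172 + \frac{1}{2285866} = 330883512174 \cdot 759172 + \frac{1}{2285866} = 251197497704159928 + \frac{1}{2285866} = \frac{574203819287017237977649}{2285866}$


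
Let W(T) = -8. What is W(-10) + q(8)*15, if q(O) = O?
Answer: 112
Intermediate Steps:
W(-10) + q(8)*15 = -8 + 8*15 = -8 + 120 = 112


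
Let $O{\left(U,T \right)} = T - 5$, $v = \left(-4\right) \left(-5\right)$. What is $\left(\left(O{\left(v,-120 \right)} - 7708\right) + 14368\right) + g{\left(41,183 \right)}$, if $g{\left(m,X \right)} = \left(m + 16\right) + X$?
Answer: $6775$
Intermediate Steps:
$v = 20$
$g{\left(m,X \right)} = 16 + X + m$ ($g{\left(m,X \right)} = \left(16 + m\right) + X = 16 + X + m$)
$O{\left(U,T \right)} = -5 + T$ ($O{\left(U,T \right)} = T - 5 = -5 + T$)
$\left(\left(O{\left(v,-120 \right)} - 7708\right) + 14368\right) + g{\left(41,183 \right)} = \left(\left(\left(-5 - 120\right) - 7708\right) + 14368\right) + \left(16 + 183 + 41\right) = \left(\left(-125 - 7708\right) + 14368\right) + 240 = \left(-7833 + 14368\right) + 240 = 6535 + 240 = 6775$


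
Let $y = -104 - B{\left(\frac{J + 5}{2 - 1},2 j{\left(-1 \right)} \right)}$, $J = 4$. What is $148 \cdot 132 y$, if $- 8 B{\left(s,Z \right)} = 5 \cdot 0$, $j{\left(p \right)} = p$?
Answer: $-2031744$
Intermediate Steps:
$B{\left(s,Z \right)} = 0$ ($B{\left(s,Z \right)} = - \frac{5 \cdot 0}{8} = \left(- \frac{1}{8}\right) 0 = 0$)
$y = -104$ ($y = -104 - 0 = -104 + 0 = -104$)
$148 \cdot 132 y = 148 \cdot 132 \left(-104\right) = 19536 \left(-104\right) = -2031744$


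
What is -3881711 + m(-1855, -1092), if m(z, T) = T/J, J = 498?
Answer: -322182195/83 ≈ -3.8817e+6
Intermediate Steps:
m(z, T) = T/498
-3881711 + m(-1855, -1092) = -3881711 + (1/498)*(-1092) = -3881711 - 182/83 = -322182195/83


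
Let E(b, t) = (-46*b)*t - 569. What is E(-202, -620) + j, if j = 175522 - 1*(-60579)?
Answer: -5525508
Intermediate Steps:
j = 236101 (j = 175522 + 60579 = 236101)
E(b, t) = -569 - 46*b*t (E(b, t) = -46*b*t - 569 = -569 - 46*b*t)
E(-202, -620) + j = (-569 - 46*(-202)*(-620)) + 236101 = (-569 - 5761040) + 236101 = -5761609 + 236101 = -5525508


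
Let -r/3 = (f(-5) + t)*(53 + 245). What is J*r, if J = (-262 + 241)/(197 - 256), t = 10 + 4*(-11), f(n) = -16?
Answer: 938700/59 ≈ 15910.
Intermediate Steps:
t = -34 (t = 10 - 44 = -34)
r = 44700 (r = -3*(-16 - 34)*(53 + 245) = -(-150)*298 = -3*(-14900) = 44700)
J = 21/59 (J = -21/(-59) = -21*(-1/59) = 21/59 ≈ 0.35593)
J*r = (21/59)*44700 = 938700/59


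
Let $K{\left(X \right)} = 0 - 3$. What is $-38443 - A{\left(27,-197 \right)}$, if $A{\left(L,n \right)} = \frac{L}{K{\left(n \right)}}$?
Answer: $-38434$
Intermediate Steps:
$K{\left(X \right)} = -3$ ($K{\left(X \right)} = 0 - 3 = -3$)
$A{\left(L,n \right)} = - \frac{L}{3}$ ($A{\left(L,n \right)} = \frac{L}{-3} = L \left(- \frac{1}{3}\right) = - \frac{L}{3}$)
$-38443 - A{\left(27,-197 \right)} = -38443 - \left(- \frac{1}{3}\right) 27 = -38443 - -9 = -38443 + 9 = -38434$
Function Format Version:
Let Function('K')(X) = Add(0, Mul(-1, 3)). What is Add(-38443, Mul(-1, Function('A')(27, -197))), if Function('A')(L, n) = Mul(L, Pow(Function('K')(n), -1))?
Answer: -38434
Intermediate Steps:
Function('K')(X) = -3 (Function('K')(X) = Add(0, -3) = -3)
Function('A')(L, n) = Mul(Rational(-1, 3), L) (Function('A')(L, n) = Mul(L, Pow(-3, -1)) = Mul(L, Rational(-1, 3)) = Mul(Rational(-1, 3), L))
Add(-38443, Mul(-1, Function('A')(27, -197))) = Add(-38443, Mul(-1, Mul(Rational(-1, 3), 27))) = Add(-38443, Mul(-1, -9)) = Add(-38443, 9) = -38434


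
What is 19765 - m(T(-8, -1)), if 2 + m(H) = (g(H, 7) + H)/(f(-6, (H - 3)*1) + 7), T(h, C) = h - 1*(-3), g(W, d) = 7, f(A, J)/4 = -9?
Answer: 573245/29 ≈ 19767.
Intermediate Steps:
f(A, J) = -36 (f(A, J) = 4*(-9) = -36)
T(h, C) = 3 + h (T(h, C) = h + 3 = 3 + h)
m(H) = -65/29 - H/29 (m(H) = -2 + (7 + H)/(-36 + 7) = -2 + (7 + H)/(-29) = -2 + (7 + H)*(-1/29) = -2 + (-7/29 - H/29) = -65/29 - H/29)
19765 - m(T(-8, -1)) = 19765 - (-65/29 - (3 - 8)/29) = 19765 - (-65/29 - 1/29*(-5)) = 19765 - (-65/29 + 5/29) = 19765 - 1*(-60/29) = 19765 + 60/29 = 573245/29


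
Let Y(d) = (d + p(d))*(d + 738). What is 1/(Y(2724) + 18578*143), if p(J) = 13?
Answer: 1/12132148 ≈ 8.2426e-8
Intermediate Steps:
Y(d) = (13 + d)*(738 + d) (Y(d) = (d + 13)*(d + 738) = (13 + d)*(738 + d))
1/(Y(2724) + 18578*143) = 1/((9594 + 2724² + 751*2724) + 18578*143) = 1/((9594 + 7420176 + 2045724) + 2656654) = 1/(9475494 + 2656654) = 1/12132148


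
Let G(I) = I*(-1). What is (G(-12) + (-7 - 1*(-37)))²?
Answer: 1764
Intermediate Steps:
G(I) = -I
(G(-12) + (-7 - 1*(-37)))² = (-1*(-12) + (-7 - 1*(-37)))² = (12 + (-7 + 37))² = (12 + 30)² = 42² = 1764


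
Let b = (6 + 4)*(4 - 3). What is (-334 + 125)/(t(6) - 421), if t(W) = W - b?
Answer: 209/425 ≈ 0.49176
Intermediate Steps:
b = 10 (b = 10*1 = 10)
t(W) = -10 + W (t(W) = W - 1*10 = W - 10 = -10 + W)
(-334 + 125)/(t(6) - 421) = (-334 + 125)/((-10 + 6) - 421) = -209/(-4 - 421) = -209/(-425) = -209*(-1/425) = 209/425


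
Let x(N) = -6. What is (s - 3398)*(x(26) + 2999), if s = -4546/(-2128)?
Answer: -10814304607/1064 ≈ -1.0164e+7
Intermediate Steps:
s = 2273/1064 (s = -4546*(-1/2128) = 2273/1064 ≈ 2.1363)
(s - 3398)*(x(26) + 2999) = (2273/1064 - 3398)*(-6 + 2999) = -3613199/1064*2993 = -10814304607/1064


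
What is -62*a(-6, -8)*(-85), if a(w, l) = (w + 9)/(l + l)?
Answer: -7905/8 ≈ -988.13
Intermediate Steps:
a(w, l) = (9 + w)/(2*l) (a(w, l) = (9 + w)/((2*l)) = (9 + w)*(1/(2*l)) = (9 + w)/(2*l))
-62*a(-6, -8)*(-85) = -31*(9 - 6)/(-8)*(-85) = -31*(-1)*3/8*(-85) = -62*(-3/16)*(-85) = (93/8)*(-85) = -7905/8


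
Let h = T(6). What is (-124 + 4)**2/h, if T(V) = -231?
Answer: -4800/77 ≈ -62.338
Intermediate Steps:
h = -231
(-124 + 4)**2/h = (-124 + 4)**2/(-231) = (-120)**2*(-1/231) = 14400*(-1/231) = -4800/77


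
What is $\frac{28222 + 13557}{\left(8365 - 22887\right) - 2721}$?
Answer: $- \frac{41779}{17243} \approx -2.423$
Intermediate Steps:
$\frac{28222 + 13557}{\left(8365 - 22887\right) - 2721} = \frac{41779}{\left(8365 - 22887\right) - 2721} = \frac{41779}{-14522 - 2721} = \frac{41779}{-17243} = 41779 \left(- \frac{1}{17243}\right) = - \frac{41779}{17243}$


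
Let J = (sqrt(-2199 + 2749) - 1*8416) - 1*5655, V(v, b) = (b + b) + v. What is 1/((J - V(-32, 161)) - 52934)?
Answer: -13459/905723295 - sqrt(22)/905723295 ≈ -1.4865e-5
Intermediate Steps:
V(v, b) = v + 2*b (V(v, b) = 2*b + v = v + 2*b)
J = -14071 + 5*sqrt(22) (J = (sqrt(550) - 8416) - 5655 = (5*sqrt(22) - 8416) - 5655 = (-8416 + 5*sqrt(22)) - 5655 = -14071 + 5*sqrt(22) ≈ -14048.)
1/((J - V(-32, 161)) - 52934) = 1/(((-14071 + 5*sqrt(22)) - (-32 + 2*161)) - 52934) = 1/(((-14071 + 5*sqrt(22)) - (-32 + 322)) - 52934) = 1/(((-14071 + 5*sqrt(22)) - 1*290) - 52934) = 1/(((-14071 + 5*sqrt(22)) - 290) - 52934) = 1/((-14361 + 5*sqrt(22)) - 52934) = 1/(-67295 + 5*sqrt(22))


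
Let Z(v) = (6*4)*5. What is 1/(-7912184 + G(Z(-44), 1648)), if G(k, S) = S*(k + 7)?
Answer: -1/7702888 ≈ -1.2982e-7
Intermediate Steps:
Z(v) = 120 (Z(v) = 24*5 = 120)
G(k, S) = S*(7 + k)
1/(-7912184 + G(Z(-44), 1648)) = 1/(-7912184 + 1648*(7 + 120)) = 1/(-7912184 + 1648*127) = 1/(-7912184 + 209296) = 1/(-7702888) = -1/7702888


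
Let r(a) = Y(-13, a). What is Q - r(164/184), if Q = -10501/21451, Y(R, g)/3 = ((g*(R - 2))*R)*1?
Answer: -514985281/986746 ≈ -521.90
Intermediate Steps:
Y(R, g) = 3*R*g*(-2 + R) (Y(R, g) = 3*(((g*(R - 2))*R)*1) = 3*(((g*(-2 + R))*R)*1) = 3*((R*g*(-2 + R))*1) = 3*(R*g*(-2 + R)) = 3*R*g*(-2 + R))
r(a) = 585*a (r(a) = 3*(-13)*a*(-2 - 13) = 3*(-13)*a*(-15) = 585*a)
Q = -10501/21451 (Q = -10501*1/21451 = -10501/21451 ≈ -0.48953)
Q - r(164/184) = -10501/21451 - 585*164/184 = -10501/21451 - 585*164*(1/184) = -10501/21451 - 585*41/46 = -10501/21451 - 1*23985/46 = -10501/21451 - 23985/46 = -514985281/986746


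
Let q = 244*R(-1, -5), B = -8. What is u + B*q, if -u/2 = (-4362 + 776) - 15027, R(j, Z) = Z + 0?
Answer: 46986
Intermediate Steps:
R(j, Z) = Z
u = 37226 (u = -2*((-4362 + 776) - 15027) = -2*(-3586 - 15027) = -2*(-18613) = 37226)
q = -1220 (q = 244*(-5) = -1220)
u + B*q = 37226 - 8*(-1220) = 37226 + 9760 = 46986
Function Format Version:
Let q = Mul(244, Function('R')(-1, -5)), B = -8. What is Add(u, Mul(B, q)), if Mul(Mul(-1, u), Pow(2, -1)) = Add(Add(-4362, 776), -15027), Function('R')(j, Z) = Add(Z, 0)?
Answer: 46986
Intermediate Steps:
Function('R')(j, Z) = Z
u = 37226 (u = Mul(-2, Add(Add(-4362, 776), -15027)) = Mul(-2, Add(-3586, -15027)) = Mul(-2, -18613) = 37226)
q = -1220 (q = Mul(244, -5) = -1220)
Add(u, Mul(B, q)) = Add(37226, Mul(-8, -1220)) = Add(37226, 9760) = 46986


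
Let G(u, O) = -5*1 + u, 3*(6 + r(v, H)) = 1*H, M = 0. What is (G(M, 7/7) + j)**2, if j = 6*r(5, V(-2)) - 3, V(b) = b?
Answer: 2304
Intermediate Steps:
r(v, H) = -6 + H/3 (r(v, H) = -6 + (1*H)/3 = -6 + H/3)
G(u, O) = -5 + u
j = -43 (j = 6*(-6 + (1/3)*(-2)) - 3 = 6*(-6 - 2/3) - 3 = 6*(-20/3) - 3 = -40 - 3 = -43)
(G(M, 7/7) + j)**2 = ((-5 + 0) - 43)**2 = (-5 - 43)**2 = (-48)**2 = 2304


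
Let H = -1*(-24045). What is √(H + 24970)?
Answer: √49015 ≈ 221.39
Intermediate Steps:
H = 24045
√(H + 24970) = √(24045 + 24970) = √49015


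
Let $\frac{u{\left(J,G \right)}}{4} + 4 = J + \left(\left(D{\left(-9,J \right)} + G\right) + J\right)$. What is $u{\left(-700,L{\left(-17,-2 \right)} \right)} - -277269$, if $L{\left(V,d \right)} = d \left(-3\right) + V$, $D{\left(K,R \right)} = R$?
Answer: $268809$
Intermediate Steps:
$L{\left(V,d \right)} = V - 3 d$ ($L{\left(V,d \right)} = - 3 d + V = V - 3 d$)
$u{\left(J,G \right)} = -16 + 4 G + 12 J$ ($u{\left(J,G \right)} = -16 + 4 \left(J + \left(\left(J + G\right) + J\right)\right) = -16 + 4 \left(J + \left(\left(G + J\right) + J\right)\right) = -16 + 4 \left(J + \left(G + 2 J\right)\right) = -16 + 4 \left(G + 3 J\right) = -16 + \left(4 G + 12 J\right) = -16 + 4 G + 12 J$)
$u{\left(-700,L{\left(-17,-2 \right)} \right)} - -277269 = \left(-16 + 4 \left(-17 - -6\right) + 12 \left(-700\right)\right) - -277269 = \left(-16 + 4 \left(-17 + 6\right) - 8400\right) + 277269 = \left(-16 + 4 \left(-11\right) - 8400\right) + 277269 = \left(-16 - 44 - 8400\right) + 277269 = -8460 + 277269 = 268809$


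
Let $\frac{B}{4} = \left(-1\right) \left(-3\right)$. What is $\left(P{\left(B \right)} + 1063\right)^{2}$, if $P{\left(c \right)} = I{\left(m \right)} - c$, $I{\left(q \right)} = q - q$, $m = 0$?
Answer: $1104601$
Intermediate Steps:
$B = 12$ ($B = 4 \left(\left(-1\right) \left(-3\right)\right) = 4 \cdot 3 = 12$)
$I{\left(q \right)} = 0$
$P{\left(c \right)} = - c$ ($P{\left(c \right)} = 0 - c = - c$)
$\left(P{\left(B \right)} + 1063\right)^{2} = \left(\left(-1\right) 12 + 1063\right)^{2} = \left(-12 + 1063\right)^{2} = 1051^{2} = 1104601$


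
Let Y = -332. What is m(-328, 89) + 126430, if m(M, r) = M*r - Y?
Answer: 97570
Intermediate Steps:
m(M, r) = 332 + M*r (m(M, r) = M*r - 1*(-332) = M*r + 332 = 332 + M*r)
m(-328, 89) + 126430 = (332 - 328*89) + 126430 = (332 - 29192) + 126430 = -28860 + 126430 = 97570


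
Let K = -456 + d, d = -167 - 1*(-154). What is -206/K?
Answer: 206/469 ≈ 0.43923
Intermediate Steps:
d = -13 (d = -167 + 154 = -13)
K = -469 (K = -456 - 13 = -469)
-206/K = -206/(-469) = -206*(-1/469) = 206/469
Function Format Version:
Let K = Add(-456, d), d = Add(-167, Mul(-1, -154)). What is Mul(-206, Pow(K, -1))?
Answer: Rational(206, 469) ≈ 0.43923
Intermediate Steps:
d = -13 (d = Add(-167, 154) = -13)
K = -469 (K = Add(-456, -13) = -469)
Mul(-206, Pow(K, -1)) = Mul(-206, Pow(-469, -1)) = Mul(-206, Rational(-1, 469)) = Rational(206, 469)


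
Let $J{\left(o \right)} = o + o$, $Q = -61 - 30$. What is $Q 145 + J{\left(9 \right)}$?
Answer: $-13177$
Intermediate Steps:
$Q = -91$ ($Q = -61 - 30 = -91$)
$J{\left(o \right)} = 2 o$
$Q 145 + J{\left(9 \right)} = \left(-91\right) 145 + 2 \cdot 9 = -13195 + 18 = -13177$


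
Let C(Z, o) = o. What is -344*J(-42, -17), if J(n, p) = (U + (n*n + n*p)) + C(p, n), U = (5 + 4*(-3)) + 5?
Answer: -837296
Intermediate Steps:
U = -2 (U = (5 - 12) + 5 = -7 + 5 = -2)
J(n, p) = -2 + n + n**2 + n*p (J(n, p) = (-2 + (n*n + n*p)) + n = (-2 + (n**2 + n*p)) + n = (-2 + n**2 + n*p) + n = -2 + n + n**2 + n*p)
-344*J(-42, -17) = -344*(-2 - 42 + (-42)**2 - 42*(-17)) = -344*(-2 - 42 + 1764 + 714) = -344*2434 = -837296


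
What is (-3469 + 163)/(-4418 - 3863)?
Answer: 3306/8281 ≈ 0.39923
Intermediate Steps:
(-3469 + 163)/(-4418 - 3863) = -3306/(-8281) = -3306*(-1/8281) = 3306/8281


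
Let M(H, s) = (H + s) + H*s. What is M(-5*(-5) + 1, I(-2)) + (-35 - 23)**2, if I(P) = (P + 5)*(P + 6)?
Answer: 3714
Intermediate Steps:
I(P) = (5 + P)*(6 + P)
M(H, s) = H + s + H*s
M(-5*(-5) + 1, I(-2)) + (-35 - 23)**2 = ((-5*(-5) + 1) + (30 + (-2)**2 + 11*(-2)) + (-5*(-5) + 1)*(30 + (-2)**2 + 11*(-2))) + (-35 - 23)**2 = ((25 + 1) + (30 + 4 - 22) + (25 + 1)*(30 + 4 - 22)) + (-58)**2 = (26 + 12 + 26*12) + 3364 = (26 + 12 + 312) + 3364 = 350 + 3364 = 3714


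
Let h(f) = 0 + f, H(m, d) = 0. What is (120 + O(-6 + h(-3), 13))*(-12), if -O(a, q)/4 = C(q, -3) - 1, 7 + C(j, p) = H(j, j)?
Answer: -1824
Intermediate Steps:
C(j, p) = -7 (C(j, p) = -7 + 0 = -7)
h(f) = f
O(a, q) = 32 (O(a, q) = -4*(-7 - 1) = -4*(-8) = 32)
(120 + O(-6 + h(-3), 13))*(-12) = (120 + 32)*(-12) = 152*(-12) = -1824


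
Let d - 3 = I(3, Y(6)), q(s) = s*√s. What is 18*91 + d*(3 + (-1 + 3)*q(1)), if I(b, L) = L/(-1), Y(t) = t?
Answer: 1623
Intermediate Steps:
q(s) = s^(3/2)
I(b, L) = -L (I(b, L) = L*(-1) = -L)
d = -3 (d = 3 - 1*6 = 3 - 6 = -3)
18*91 + d*(3 + (-1 + 3)*q(1)) = 18*91 - 3*(3 + (-1 + 3)*1^(3/2)) = 1638 - 3*(3 + 2*1) = 1638 - 3*(3 + 2) = 1638 - 3*5 = 1638 - 15 = 1623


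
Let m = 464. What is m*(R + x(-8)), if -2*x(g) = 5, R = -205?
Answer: -96280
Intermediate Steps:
x(g) = -5/2 (x(g) = -½*5 = -5/2)
m*(R + x(-8)) = 464*(-205 - 5/2) = 464*(-415/2) = -96280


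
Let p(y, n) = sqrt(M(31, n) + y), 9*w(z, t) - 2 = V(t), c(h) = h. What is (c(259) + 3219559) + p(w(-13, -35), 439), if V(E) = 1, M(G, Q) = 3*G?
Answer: 3219818 + 2*sqrt(210)/3 ≈ 3.2198e+6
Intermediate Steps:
w(z, t) = 1/3 (w(z, t) = 2/9 + (1/9)*1 = 2/9 + 1/9 = 1/3)
p(y, n) = sqrt(93 + y) (p(y, n) = sqrt(3*31 + y) = sqrt(93 + y))
(c(259) + 3219559) + p(w(-13, -35), 439) = (259 + 3219559) + sqrt(93 + 1/3) = 3219818 + sqrt(280/3) = 3219818 + 2*sqrt(210)/3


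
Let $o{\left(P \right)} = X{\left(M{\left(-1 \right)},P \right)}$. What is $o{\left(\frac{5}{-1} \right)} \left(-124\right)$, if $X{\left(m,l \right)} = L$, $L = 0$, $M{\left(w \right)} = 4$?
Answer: $0$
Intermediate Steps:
$X{\left(m,l \right)} = 0$
$o{\left(P \right)} = 0$
$o{\left(\frac{5}{-1} \right)} \left(-124\right) = 0 \left(-124\right) = 0$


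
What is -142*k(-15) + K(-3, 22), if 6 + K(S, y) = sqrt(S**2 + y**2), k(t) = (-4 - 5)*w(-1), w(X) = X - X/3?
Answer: -858 + sqrt(493) ≈ -835.80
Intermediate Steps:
w(X) = 2*X/3 (w(X) = X - X/3 = 2*X/3)
k(t) = 6 (k(t) = (-4 - 5)*((2/3)*(-1)) = -9*(-2/3) = 6)
K(S, y) = -6 + sqrt(S**2 + y**2)
-142*k(-15) + K(-3, 22) = -142*6 + (-6 + sqrt((-3)**2 + 22**2)) = -852 + (-6 + sqrt(9 + 484)) = -852 + (-6 + sqrt(493)) = -858 + sqrt(493)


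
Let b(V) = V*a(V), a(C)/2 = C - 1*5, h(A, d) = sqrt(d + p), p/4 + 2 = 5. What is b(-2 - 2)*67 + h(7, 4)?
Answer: 4828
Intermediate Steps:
p = 12 (p = -8 + 4*5 = -8 + 20 = 12)
h(A, d) = sqrt(12 + d) (h(A, d) = sqrt(d + 12) = sqrt(12 + d))
a(C) = -10 + 2*C (a(C) = 2*(C - 1*5) = 2*(C - 5) = 2*(-5 + C) = -10 + 2*C)
b(V) = V*(-10 + 2*V)
b(-2 - 2)*67 + h(7, 4) = (2*(-2 - 2)*(-5 + (-2 - 2)))*67 + sqrt(12 + 4) = (2*(-4)*(-5 - 4))*67 + sqrt(16) = (2*(-4)*(-9))*67 + 4 = 72*67 + 4 = 4824 + 4 = 4828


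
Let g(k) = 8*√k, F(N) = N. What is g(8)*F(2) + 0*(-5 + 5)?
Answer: 32*√2 ≈ 45.255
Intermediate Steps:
g(8)*F(2) + 0*(-5 + 5) = (8*√8)*2 + 0*(-5 + 5) = (8*(2*√2))*2 + 0*0 = (16*√2)*2 + 0 = 32*√2 + 0 = 32*√2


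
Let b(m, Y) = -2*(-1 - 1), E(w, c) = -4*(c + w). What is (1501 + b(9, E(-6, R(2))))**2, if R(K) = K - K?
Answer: 2265025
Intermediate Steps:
R(K) = 0
E(w, c) = -4*c - 4*w
b(m, Y) = 4 (b(m, Y) = -2*(-2) = 4)
(1501 + b(9, E(-6, R(2))))**2 = (1501 + 4)**2 = 1505**2 = 2265025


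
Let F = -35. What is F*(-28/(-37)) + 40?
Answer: 500/37 ≈ 13.514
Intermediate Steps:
F*(-28/(-37)) + 40 = -(-980)/(-37) + 40 = -(-980)*(-1)/37 + 40 = -35*28/37 + 40 = -980/37 + 40 = 500/37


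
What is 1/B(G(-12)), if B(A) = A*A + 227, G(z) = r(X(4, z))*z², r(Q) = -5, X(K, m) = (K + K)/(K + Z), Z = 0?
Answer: 1/518627 ≈ 1.9282e-6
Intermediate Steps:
X(K, m) = 2 (X(K, m) = (K + K)/(K + 0) = (2*K)/K = 2)
G(z) = -5*z²
B(A) = 227 + A² (B(A) = A² + 227 = 227 + A²)
1/B(G(-12)) = 1/(227 + (-5*(-12)²)²) = 1/(227 + (-5*144)²) = 1/(227 + (-720)²) = 1/(227 + 518400) = 1/518627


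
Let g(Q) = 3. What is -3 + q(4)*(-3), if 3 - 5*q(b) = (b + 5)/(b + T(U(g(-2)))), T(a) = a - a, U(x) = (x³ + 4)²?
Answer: -69/20 ≈ -3.4500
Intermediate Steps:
U(x) = (4 + x³)²
T(a) = 0
q(b) = ⅗ - (5 + b)/(5*b) (q(b) = ⅗ - (b + 5)/(5*(b + 0)) = ⅗ - (5 + b)/(5*b))
-3 + q(4)*(-3) = -3 + (⅖ - 1/4)*(-3) = -3 + (⅖ - 1*¼)*(-3) = -3 + (⅖ - ¼)*(-3) = -3 + (3/20)*(-3) = -3 - 9/20 = -69/20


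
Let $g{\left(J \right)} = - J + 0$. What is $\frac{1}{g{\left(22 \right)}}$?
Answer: $- \frac{1}{22} \approx -0.045455$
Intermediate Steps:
$g{\left(J \right)} = - J$
$\frac{1}{g{\left(22 \right)}} = \frac{1}{\left(-1\right) 22} = \frac{1}{-22} = - \frac{1}{22}$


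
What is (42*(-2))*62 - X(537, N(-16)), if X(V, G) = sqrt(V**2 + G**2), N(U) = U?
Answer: -5208 - 5*sqrt(11545) ≈ -5745.2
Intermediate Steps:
X(V, G) = sqrt(G**2 + V**2)
(42*(-2))*62 - X(537, N(-16)) = (42*(-2))*62 - sqrt((-16)**2 + 537**2) = -84*62 - sqrt(256 + 288369) = -5208 - sqrt(288625) = -5208 - 5*sqrt(11545)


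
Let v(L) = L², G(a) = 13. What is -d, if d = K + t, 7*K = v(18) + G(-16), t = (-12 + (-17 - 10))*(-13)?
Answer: -3886/7 ≈ -555.14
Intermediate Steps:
t = 507 (t = (-12 - 27)*(-13) = -39*(-13) = 507)
K = 337/7 (K = (18² + 13)/7 = (324 + 13)/7 = (⅐)*337 = 337/7 ≈ 48.143)
d = 3886/7 (d = 337/7 + 507 = 3886/7 ≈ 555.14)
-d = -1*3886/7 = -3886/7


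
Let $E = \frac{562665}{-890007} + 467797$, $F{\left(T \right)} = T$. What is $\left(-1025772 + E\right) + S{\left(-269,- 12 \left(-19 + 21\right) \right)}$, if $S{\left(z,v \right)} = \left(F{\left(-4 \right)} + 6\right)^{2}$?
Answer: $- \frac{165532886154}{296669} \approx -5.5797 \cdot 10^{5}$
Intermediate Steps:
$E = \frac{138780680638}{296669}$ ($E = 562665 \left(- \frac{1}{890007}\right) + 467797 = - \frac{187555}{296669} + 467797 = \frac{138780680638}{296669} \approx 4.678 \cdot 10^{5}$)
$S{\left(z,v \right)} = 4$ ($S{\left(z,v \right)} = \left(-4 + 6\right)^{2} = 2^{2} = 4$)
$\left(-1025772 + E\right) + S{\left(-269,- 12 \left(-19 + 21\right) \right)} = \left(-1025772 + \frac{138780680638}{296669}\right) + 4 = - \frac{165534072830}{296669} + 4 = - \frac{165532886154}{296669}$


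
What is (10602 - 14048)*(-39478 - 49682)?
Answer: 307245360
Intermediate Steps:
(10602 - 14048)*(-39478 - 49682) = -3446*(-89160) = 307245360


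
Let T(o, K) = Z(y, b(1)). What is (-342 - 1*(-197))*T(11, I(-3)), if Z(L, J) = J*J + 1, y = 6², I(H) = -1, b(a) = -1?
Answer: -290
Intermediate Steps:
y = 36
Z(L, J) = 1 + J² (Z(L, J) = J² + 1 = 1 + J²)
T(o, K) = 2 (T(o, K) = 1 + (-1)² = 1 + 1 = 2)
(-342 - 1*(-197))*T(11, I(-3)) = (-342 - 1*(-197))*2 = (-342 + 197)*2 = -145*2 = -290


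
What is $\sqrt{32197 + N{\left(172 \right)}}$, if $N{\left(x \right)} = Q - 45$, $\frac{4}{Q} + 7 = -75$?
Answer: $\frac{3 \sqrt{6005270}}{41} \approx 179.31$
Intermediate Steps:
$Q = - \frac{2}{41}$ ($Q = \frac{4}{-7 - 75} = \frac{4}{-82} = 4 \left(- \frac{1}{82}\right) = - \frac{2}{41} \approx -0.048781$)
$N{\left(x \right)} = - \frac{1847}{41}$ ($N{\left(x \right)} = - \frac{2}{41} - 45 = - \frac{1847}{41}$)
$\sqrt{32197 + N{\left(172 \right)}} = \sqrt{32197 - \frac{1847}{41}} = \sqrt{\frac{1318230}{41}} = \frac{3 \sqrt{6005270}}{41}$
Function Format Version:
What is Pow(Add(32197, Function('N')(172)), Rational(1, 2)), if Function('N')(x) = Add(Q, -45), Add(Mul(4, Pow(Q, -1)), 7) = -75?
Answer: Mul(Rational(3, 41), Pow(6005270, Rational(1, 2))) ≈ 179.31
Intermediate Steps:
Q = Rational(-2, 41) (Q = Mul(4, Pow(Add(-7, -75), -1)) = Mul(4, Pow(-82, -1)) = Mul(4, Rational(-1, 82)) = Rational(-2, 41) ≈ -0.048781)
Function('N')(x) = Rational(-1847, 41) (Function('N')(x) = Add(Rational(-2, 41), -45) = Rational(-1847, 41))
Pow(Add(32197, Function('N')(172)), Rational(1, 2)) = Pow(Add(32197, Rational(-1847, 41)), Rational(1, 2)) = Pow(Rational(1318230, 41), Rational(1, 2)) = Mul(Rational(3, 41), Pow(6005270, Rational(1, 2)))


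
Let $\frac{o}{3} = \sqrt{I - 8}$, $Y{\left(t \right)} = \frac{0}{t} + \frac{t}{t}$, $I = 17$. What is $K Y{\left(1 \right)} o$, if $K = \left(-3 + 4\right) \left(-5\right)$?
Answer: $-45$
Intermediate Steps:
$Y{\left(t \right)} = 1$ ($Y{\left(t \right)} = 0 + 1 = 1$)
$K = -5$ ($K = 1 \left(-5\right) = -5$)
$o = 9$ ($o = 3 \sqrt{17 - 8} = 3 \sqrt{9} = 3 \cdot 3 = 9$)
$K Y{\left(1 \right)} o = \left(-5\right) 1 \cdot 9 = \left(-5\right) 9 = -45$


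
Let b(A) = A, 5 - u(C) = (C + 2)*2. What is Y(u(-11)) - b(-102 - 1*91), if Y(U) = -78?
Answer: 115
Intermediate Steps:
u(C) = 1 - 2*C (u(C) = 5 - (C + 2)*2 = 5 - (2 + C)*2 = 5 - (4 + 2*C) = 5 + (-4 - 2*C) = 1 - 2*C)
Y(u(-11)) - b(-102 - 1*91) = -78 - (-102 - 1*91) = -78 - (-102 - 91) = -78 - 1*(-193) = -78 + 193 = 115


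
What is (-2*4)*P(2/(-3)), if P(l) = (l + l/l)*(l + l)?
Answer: 32/9 ≈ 3.5556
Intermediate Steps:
P(l) = 2*l*(1 + l) (P(l) = (l + 1)*(2*l) = (1 + l)*(2*l) = 2*l*(1 + l))
(-2*4)*P(2/(-3)) = (-2*4)*(2*(2/(-3))*(1 + 2/(-3))) = -16*2*(-⅓)*(1 + 2*(-⅓)) = -16*(-2)*(1 - ⅔)/3 = -16*(-2)/(3*3) = -8*(-4/9) = 32/9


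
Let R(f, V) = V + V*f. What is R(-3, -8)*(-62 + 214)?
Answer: 2432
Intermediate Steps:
R(-3, -8)*(-62 + 214) = (-8*(1 - 3))*(-62 + 214) = -8*(-2)*152 = 16*152 = 2432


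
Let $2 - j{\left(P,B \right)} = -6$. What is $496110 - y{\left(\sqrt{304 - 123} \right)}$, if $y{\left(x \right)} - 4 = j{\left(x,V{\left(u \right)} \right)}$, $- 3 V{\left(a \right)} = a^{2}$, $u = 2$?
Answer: $496098$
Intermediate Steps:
$V{\left(a \right)} = - \frac{a^{2}}{3}$
$j{\left(P,B \right)} = 8$ ($j{\left(P,B \right)} = 2 - -6 = 2 + 6 = 8$)
$y{\left(x \right)} = 12$ ($y{\left(x \right)} = 4 + 8 = 12$)
$496110 - y{\left(\sqrt{304 - 123} \right)} = 496110 - 12 = 496098$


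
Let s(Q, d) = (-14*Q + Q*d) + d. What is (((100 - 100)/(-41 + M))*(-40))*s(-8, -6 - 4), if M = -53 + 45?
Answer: 0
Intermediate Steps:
s(Q, d) = d - 14*Q + Q*d
M = -8
(((100 - 100)/(-41 + M))*(-40))*s(-8, -6 - 4) = (((100 - 100)/(-41 - 8))*(-40))*((-6 - 4) - 14*(-8) - 8*(-6 - 4)) = ((0/(-49))*(-40))*(-10 + 112 - 8*(-10)) = ((0*(-1/49))*(-40))*(-10 + 112 + 80) = (0*(-40))*182 = 0*182 = 0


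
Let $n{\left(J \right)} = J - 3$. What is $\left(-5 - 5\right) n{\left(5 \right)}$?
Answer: $-20$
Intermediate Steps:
$n{\left(J \right)} = -3 + J$
$\left(-5 - 5\right) n{\left(5 \right)} = \left(-5 - 5\right) \left(-3 + 5\right) = \left(-10\right) 2 = -20$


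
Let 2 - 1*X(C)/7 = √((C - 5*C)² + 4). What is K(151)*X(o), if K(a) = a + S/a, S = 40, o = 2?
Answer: 319774/151 - 319774*√17/151 ≈ -6613.8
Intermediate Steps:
K(a) = a + 40/a
X(C) = 14 - 7*√(4 + 16*C²) (X(C) = 14 - 7*√((C - 5*C)² + 4) = 14 - 7*√((-4*C)² + 4) = 14 - 7*√(16*C² + 4) = 14 - 7*√(4 + 16*C²))
K(151)*X(o) = (151 + 40/151)*(14 - 14*√(1 + 4*2²)) = (151 + 40*(1/151))*(14 - 14*√(1 + 4*4)) = (151 + 40/151)*(14 - 14*√(1 + 16)) = 22841*(14 - 14*√17)/151 = 319774/151 - 319774*√17/151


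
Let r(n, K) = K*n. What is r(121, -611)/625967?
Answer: -73931/625967 ≈ -0.11811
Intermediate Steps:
r(121, -611)/625967 = -611*121/625967 = -73931*1/625967 = -73931/625967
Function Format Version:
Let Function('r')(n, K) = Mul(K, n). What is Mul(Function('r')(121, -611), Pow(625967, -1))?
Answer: Rational(-73931, 625967) ≈ -0.11811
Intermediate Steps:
Mul(Function('r')(121, -611), Pow(625967, -1)) = Mul(Mul(-611, 121), Pow(625967, -1)) = Mul(-73931, Rational(1, 625967)) = Rational(-73931, 625967)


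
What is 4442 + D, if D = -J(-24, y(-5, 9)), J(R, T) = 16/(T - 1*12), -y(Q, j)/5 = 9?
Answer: 253210/57 ≈ 4442.3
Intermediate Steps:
y(Q, j) = -45 (y(Q, j) = -5*9 = -45)
J(R, T) = 16/(-12 + T) (J(R, T) = 16/(T - 12) = 16/(-12 + T))
D = 16/57 (D = -16/(-12 - 45) = -16/(-57) = -16*(-1)/57 = -1*(-16/57) = 16/57 ≈ 0.28070)
4442 + D = 4442 + 16/57 = 253210/57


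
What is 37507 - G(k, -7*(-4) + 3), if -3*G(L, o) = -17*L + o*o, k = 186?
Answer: 110320/3 ≈ 36773.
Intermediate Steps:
G(L, o) = -o²/3 + 17*L/3 (G(L, o) = -(-17*L + o*o)/3 = -(-17*L + o²)/3 = -(o² - 17*L)/3 = -o²/3 + 17*L/3)
37507 - G(k, -7*(-4) + 3) = 37507 - (-(-7*(-4) + 3)²/3 + (17/3)*186) = 37507 - (-(28 + 3)²/3 + 1054) = 37507 - (-⅓*31² + 1054) = 37507 - (-⅓*961 + 1054) = 37507 - (-961/3 + 1054) = 37507 - 1*2201/3 = 37507 - 2201/3 = 110320/3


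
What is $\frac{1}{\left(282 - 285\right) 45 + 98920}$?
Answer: $\frac{1}{98785} \approx 1.0123 \cdot 10^{-5}$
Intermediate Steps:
$\frac{1}{\left(282 - 285\right) 45 + 98920} = \frac{1}{\left(-3\right) 45 + 98920} = \frac{1}{-135 + 98920} = \frac{1}{98785}$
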